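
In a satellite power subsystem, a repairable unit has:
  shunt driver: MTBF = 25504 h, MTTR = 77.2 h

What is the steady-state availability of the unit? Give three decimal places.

A(shunt driver) = MTBF/(MTBF+MTTR) = 25504/(25504+77.2) = 0.997

0.997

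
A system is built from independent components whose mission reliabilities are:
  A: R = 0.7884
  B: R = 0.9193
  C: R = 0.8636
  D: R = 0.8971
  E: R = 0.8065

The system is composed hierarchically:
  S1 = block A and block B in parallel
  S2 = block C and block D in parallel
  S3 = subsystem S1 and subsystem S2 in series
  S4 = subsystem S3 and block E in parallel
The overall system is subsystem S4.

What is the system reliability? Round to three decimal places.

0.994

Parallel (A and B): 1 − (1 − 0.78840)(1 − 0.91930) = 0.98292
Parallel (C and D): 1 − (1 − 0.86360)(1 − 0.89710) = 0.98596
Series ([0.98292] and [0.98596]): 0.98292 × 0.98596 = 0.96912
Parallel ([0.96912] and E): 1 − (1 − 0.96912)(1 − 0.80650) = 0.994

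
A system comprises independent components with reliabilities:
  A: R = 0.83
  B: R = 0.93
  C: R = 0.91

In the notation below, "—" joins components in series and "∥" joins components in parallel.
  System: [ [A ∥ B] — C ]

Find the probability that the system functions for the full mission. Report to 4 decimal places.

0.8992

Parallel (A and B): 1 − (1 − 0.830000)(1 − 0.930000) = 0.988100
Series ([0.988100] and C): 0.988100 × 0.910000 = 0.8992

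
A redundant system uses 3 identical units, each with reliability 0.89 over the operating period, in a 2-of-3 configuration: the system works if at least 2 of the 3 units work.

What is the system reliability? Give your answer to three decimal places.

R = Σ_{i=2}^{3} C(3,i) p^i (1−p)^{3−i} with p = 0.89
C(3,2)·0.89^2·0.11^1 = 0.26139
C(3,3)·0.89^3·0.11^0 = 0.70497
Sum = 0.966

0.966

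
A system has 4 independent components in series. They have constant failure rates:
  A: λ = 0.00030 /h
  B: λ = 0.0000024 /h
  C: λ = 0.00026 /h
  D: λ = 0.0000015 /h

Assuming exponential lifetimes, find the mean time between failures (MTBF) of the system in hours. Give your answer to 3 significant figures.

Series of exponential components: λ_sys = Σ λ_i
λ_sys = 0.00030 + 0.0000024 + 0.00026 + 0.0000015 = 5.6390e-04 /h
MTBF = 1 / λ_sys = 1770 h

1770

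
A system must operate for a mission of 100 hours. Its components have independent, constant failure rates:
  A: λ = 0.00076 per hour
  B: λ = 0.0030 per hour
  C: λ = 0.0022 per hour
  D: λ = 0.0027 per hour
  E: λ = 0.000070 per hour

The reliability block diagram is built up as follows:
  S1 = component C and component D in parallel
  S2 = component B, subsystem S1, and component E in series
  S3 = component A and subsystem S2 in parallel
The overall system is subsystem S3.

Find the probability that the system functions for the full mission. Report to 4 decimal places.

R(A) = exp(−0.00076 × 100) = 0.926816
R(B) = exp(−0.0030 × 100) = 0.740818
R(C) = exp(−0.0022 × 100) = 0.802519
R(D) = exp(−0.0027 × 100) = 0.763379
R(E) = exp(−0.000070 × 100) = 0.993024
Parallel (C and D): 1 − (1 − 0.802519)(1 − 0.763379) = 0.953272
Series (B, [0.953272], and E): 0.740818 × 0.953272 × 0.993024 = 0.701275
Parallel (A and [0.701275]): 1 − (1 − 0.926816)(1 − 0.701275) = 0.9781

0.9781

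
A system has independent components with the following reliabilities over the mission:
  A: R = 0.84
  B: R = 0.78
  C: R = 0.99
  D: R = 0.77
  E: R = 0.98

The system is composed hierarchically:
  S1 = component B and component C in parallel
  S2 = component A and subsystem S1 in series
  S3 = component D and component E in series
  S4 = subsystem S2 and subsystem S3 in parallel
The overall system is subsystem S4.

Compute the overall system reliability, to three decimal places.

Parallel (B and C): 1 − (1 − 0.78000)(1 − 0.99000) = 0.99780
Series (A and [0.99780]): 0.84000 × 0.99780 = 0.83815
Series (D and E): 0.77000 × 0.98000 = 0.75460
Parallel ([0.83815] and [0.75460]): 1 − (1 − 0.83815)(1 − 0.75460) = 0.960

0.960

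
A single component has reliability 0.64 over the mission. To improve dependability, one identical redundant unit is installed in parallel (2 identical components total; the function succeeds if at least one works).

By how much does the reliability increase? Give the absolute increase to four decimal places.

0.2304

R_before = 0.64
R_after = 1 − (1 − 0.64)^2 = 0.8704
ΔR = 0.8704 − 0.64 = 0.2304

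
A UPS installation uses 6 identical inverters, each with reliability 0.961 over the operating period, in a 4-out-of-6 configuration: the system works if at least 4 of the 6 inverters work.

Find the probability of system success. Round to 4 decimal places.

0.9989

R = Σ_{i=4}^{6} C(6,i) p^i (1−p)^{6−i} with p = 0.961
C(6,4)·0.961^4·0.039^2 = 0.019459
C(6,5)·0.961^5·0.039^1 = 0.191793
C(6,6)·0.961^6·0.039^0 = 0.787663
Sum = 0.9989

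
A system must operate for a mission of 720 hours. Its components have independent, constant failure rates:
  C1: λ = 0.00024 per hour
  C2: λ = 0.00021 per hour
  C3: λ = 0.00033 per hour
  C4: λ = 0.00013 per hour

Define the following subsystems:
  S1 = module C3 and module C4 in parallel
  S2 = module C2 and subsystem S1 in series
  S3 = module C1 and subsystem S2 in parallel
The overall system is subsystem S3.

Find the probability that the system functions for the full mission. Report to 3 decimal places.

0.975

R(C1) = exp(−0.00024 × 720) = 0.84131
R(C2) = exp(−0.00021 × 720) = 0.85968
R(C3) = exp(−0.00033 × 720) = 0.78852
R(C4) = exp(−0.00013 × 720) = 0.91065
Parallel (C3 and C4): 1 − (1 − 0.78852)(1 − 0.91065) = 0.98110
Series (C2 and [0.98110]): 0.85968 × 0.98110 = 0.84343
Parallel (C1 and [0.84343]): 1 − (1 − 0.84131)(1 − 0.84343) = 0.975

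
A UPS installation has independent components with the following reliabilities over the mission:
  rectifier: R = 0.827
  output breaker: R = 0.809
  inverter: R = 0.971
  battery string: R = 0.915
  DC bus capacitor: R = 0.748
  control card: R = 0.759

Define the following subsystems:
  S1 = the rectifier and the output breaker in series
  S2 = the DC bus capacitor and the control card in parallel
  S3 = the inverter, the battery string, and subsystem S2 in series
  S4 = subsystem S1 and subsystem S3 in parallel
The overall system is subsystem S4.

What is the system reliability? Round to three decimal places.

Series (rectifier and output breaker): 0.82700 × 0.80900 = 0.66904
Parallel (DC bus capacitor and control card): 1 − (1 − 0.74800)(1 − 0.75900) = 0.93927
Series (inverter, battery string, and [0.93927]): 0.97100 × 0.91500 × 0.93927 = 0.83451
Parallel ([0.66904] and [0.83451]): 1 − (1 − 0.66904)(1 − 0.83451) = 0.945

0.945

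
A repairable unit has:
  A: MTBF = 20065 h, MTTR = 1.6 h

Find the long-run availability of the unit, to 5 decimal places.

0.99992

A(A) = MTBF/(MTBF+MTTR) = 20065/(20065+1.6) = 0.99992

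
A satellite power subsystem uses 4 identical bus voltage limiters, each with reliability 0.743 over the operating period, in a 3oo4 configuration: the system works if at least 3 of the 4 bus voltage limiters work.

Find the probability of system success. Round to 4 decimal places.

R = Σ_{i=3}^{4} C(4,i) p^i (1−p)^{4−i} with p = 0.743
C(4,3)·0.743^3·0.257^1 = 0.421657
C(4,4)·0.743^4·0.257^0 = 0.304758
Sum = 0.7264

0.7264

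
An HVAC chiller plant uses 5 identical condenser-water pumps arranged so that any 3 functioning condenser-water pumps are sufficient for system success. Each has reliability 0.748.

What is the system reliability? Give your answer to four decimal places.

R = Σ_{i=3}^{5} C(5,i) p^i (1−p)^{5−i} with p = 0.748
C(5,3)·0.748^3·0.252^2 = 0.265770
C(5,4)·0.748^4·0.252^1 = 0.394436
C(5,5)·0.748^5·0.252^0 = 0.234157
Sum = 0.8944

0.8944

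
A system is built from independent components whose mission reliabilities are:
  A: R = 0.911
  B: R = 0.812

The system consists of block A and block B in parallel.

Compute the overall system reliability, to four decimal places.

0.9833

Parallel (A and B): 1 − (1 − 0.911000)(1 − 0.812000) = 0.9833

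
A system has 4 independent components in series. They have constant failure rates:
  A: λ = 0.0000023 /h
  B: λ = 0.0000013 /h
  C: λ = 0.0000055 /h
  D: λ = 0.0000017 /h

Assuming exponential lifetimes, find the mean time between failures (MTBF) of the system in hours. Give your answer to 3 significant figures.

Series of exponential components: λ_sys = Σ λ_i
λ_sys = 0.0000023 + 0.0000013 + 0.0000055 + 0.0000017 = 1.0800e-05 /h
MTBF = 1 / λ_sys = 92600 h

92600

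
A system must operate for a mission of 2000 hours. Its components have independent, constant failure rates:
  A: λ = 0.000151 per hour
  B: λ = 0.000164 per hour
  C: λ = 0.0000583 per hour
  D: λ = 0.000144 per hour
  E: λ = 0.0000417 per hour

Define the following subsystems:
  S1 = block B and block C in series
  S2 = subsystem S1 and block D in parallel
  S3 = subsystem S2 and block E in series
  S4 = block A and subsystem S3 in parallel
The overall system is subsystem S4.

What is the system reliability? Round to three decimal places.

R(A) = exp(−0.000151 × 2000) = 0.73934
R(B) = exp(−0.000164 × 2000) = 0.72036
R(C) = exp(−0.0000583 × 2000) = 0.88994
R(D) = exp(−0.000144 × 2000) = 0.74976
R(E) = exp(−0.0000417 × 2000) = 0.91998
Series (B and C): 0.72036 × 0.88994 = 0.64108
Parallel ([0.64108] and D): 1 − (1 − 0.64108)(1 − 0.74976) = 0.91018
Series ([0.91018] and E): 0.91018 × 0.91998 = 0.83735
Parallel (A and [0.83735]): 1 − (1 − 0.73934)(1 − 0.83735) = 0.958

0.958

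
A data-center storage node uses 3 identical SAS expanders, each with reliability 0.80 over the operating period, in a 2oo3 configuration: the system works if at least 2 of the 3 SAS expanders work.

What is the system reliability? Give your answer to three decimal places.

R = Σ_{i=2}^{3} C(3,i) p^i (1−p)^{3−i} with p = 0.80
C(3,2)·0.80^2·0.20^1 = 0.38400
C(3,3)·0.80^3·0.20^0 = 0.51200
Sum = 0.896

0.896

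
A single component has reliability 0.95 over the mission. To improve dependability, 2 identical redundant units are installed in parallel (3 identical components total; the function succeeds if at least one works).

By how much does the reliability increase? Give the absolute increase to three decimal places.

R_before = 0.95
R_after = 1 − (1 − 0.95)^3 = 1.000
ΔR = 1.000 − 0.95 = 0.050

0.050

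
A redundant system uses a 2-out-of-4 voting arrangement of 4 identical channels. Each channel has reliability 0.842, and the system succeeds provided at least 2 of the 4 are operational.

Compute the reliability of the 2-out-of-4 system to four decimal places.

R = Σ_{i=2}^{4} C(4,i) p^i (1−p)^{4−i} with p = 0.842
C(4,2)·0.842^2·0.158^2 = 0.106191
C(4,3)·0.842^3·0.158^1 = 0.377271
C(4,4)·0.842^4·0.158^0 = 0.502630
Sum = 0.9861

0.9861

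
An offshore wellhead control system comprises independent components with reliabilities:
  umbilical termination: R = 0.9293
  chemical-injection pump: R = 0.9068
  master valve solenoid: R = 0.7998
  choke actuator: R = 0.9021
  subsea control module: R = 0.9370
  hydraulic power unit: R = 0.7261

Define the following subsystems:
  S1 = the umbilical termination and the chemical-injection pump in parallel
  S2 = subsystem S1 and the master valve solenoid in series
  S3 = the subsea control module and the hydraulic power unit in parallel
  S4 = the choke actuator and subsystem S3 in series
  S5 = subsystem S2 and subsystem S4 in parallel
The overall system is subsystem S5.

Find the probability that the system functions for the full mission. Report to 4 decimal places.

0.9767

Parallel (umbilical termination and chemical-injection pump): 1 − (1 − 0.929300)(1 − 0.906800) = 0.993411
Series ([0.993411] and master valve solenoid): 0.993411 × 0.799800 = 0.794530
Parallel (subsea control module and hydraulic power unit): 1 − (1 − 0.937000)(1 − 0.726100) = 0.982744
Series (choke actuator and [0.982744]): 0.902100 × 0.982744 = 0.886533
Parallel ([0.794530] and [0.886533]): 1 − (1 − 0.794530)(1 − 0.886533) = 0.9767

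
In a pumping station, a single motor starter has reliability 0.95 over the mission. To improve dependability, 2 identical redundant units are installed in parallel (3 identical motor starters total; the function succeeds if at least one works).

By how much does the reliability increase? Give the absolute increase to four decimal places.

0.0499

R_before = 0.95
R_after = 1 − (1 − 0.95)^3 = 0.9999
ΔR = 0.9999 − 0.95 = 0.0499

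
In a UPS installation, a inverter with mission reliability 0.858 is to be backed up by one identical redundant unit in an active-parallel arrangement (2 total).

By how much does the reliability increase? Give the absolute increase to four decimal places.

0.1218

R_before = 0.858
R_after = 1 − (1 − 0.858)^2 = 0.9798
ΔR = 0.9798 − 0.858 = 0.1218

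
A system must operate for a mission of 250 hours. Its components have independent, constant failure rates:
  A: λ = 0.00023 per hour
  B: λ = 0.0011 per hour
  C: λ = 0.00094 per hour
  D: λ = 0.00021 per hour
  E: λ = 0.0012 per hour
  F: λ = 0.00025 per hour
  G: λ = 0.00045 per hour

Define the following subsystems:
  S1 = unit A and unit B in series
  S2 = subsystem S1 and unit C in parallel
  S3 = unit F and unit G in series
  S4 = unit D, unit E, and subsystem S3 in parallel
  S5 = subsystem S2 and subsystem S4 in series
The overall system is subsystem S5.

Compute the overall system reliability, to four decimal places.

0.9388

R(A) = exp(−0.00023 × 250) = 0.944122
R(B) = exp(−0.0011 × 250) = 0.759572
R(C) = exp(−0.00094 × 250) = 0.790571
R(D) = exp(−0.00021 × 250) = 0.948854
R(E) = exp(−0.0012 × 250) = 0.740818
R(F) = exp(−0.00025 × 250) = 0.939413
R(G) = exp(−0.00045 × 250) = 0.893597
Series (A and B): 0.944122 × 0.759572 = 0.717129
Parallel ([0.717129] and C): 1 − (1 − 0.717129)(1 − 0.790571) = 0.940759
Series (F and G): 0.939413 × 0.893597 = 0.839457
Parallel (D, E, and [0.839457]): 1 − (1 − 0.948854)(1 − 0.740818)(1 − 0.839457) = 0.997872
Series ([0.940759] and [0.997872]): 0.940759 × 0.997872 = 0.9388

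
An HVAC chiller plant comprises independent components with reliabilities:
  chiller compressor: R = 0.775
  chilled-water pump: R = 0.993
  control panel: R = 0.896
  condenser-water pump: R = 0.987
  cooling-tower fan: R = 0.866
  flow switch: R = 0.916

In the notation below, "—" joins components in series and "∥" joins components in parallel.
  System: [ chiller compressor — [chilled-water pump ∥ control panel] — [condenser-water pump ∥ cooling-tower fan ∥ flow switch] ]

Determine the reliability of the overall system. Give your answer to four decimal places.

0.7743

Parallel (chilled-water pump and control panel): 1 − (1 − 0.993000)(1 − 0.896000) = 0.999272
Parallel (condenser-water pump, cooling-tower fan, and flow switch): 1 − (1 − 0.987000)(1 − 0.866000)(1 − 0.916000) = 0.999854
Series (chiller compressor, [0.999272], and [0.999854]): 0.775000 × 0.999272 × 0.999854 = 0.7743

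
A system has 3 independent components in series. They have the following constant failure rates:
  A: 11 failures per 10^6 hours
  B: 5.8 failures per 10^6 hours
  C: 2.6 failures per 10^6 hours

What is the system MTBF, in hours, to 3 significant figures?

51500

Series of exponential components: λ_sys = Σ λ_i
λ_sys = 0.000011 + 0.0000058 + 0.0000026 = 1.9400e-05 /h
MTBF = 1 / λ_sys = 51500 h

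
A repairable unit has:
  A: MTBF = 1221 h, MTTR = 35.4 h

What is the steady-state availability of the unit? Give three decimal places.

0.972

A(A) = MTBF/(MTBF+MTTR) = 1221/(1221+35.4) = 0.972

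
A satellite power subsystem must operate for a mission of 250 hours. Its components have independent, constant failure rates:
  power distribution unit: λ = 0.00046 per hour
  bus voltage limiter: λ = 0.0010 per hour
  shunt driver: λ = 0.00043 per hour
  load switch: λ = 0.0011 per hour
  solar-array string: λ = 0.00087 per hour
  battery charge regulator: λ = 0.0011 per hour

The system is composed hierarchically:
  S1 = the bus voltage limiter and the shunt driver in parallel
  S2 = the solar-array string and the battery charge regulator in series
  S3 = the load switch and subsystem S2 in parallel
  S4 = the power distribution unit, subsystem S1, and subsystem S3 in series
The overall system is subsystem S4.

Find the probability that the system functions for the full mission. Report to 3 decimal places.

R(power distribution unit) = exp(−0.00046 × 250) = 0.89137
R(bus voltage limiter) = exp(−0.0010 × 250) = 0.77880
R(shunt driver) = exp(−0.00043 × 250) = 0.89808
R(load switch) = exp(−0.0011 × 250) = 0.75957
R(solar-array string) = exp(−0.00087 × 250) = 0.80453
R(battery charge regulator) = exp(−0.0011 × 250) = 0.75957
Parallel (bus voltage limiter and shunt driver): 1 − (1 − 0.77880)(1 − 0.89808) = 0.97746
Series (solar-array string and battery charge regulator): 0.80453 × 0.75957 = 0.61110
Parallel (load switch and [0.61110]): 1 − (1 − 0.75957)(1 − 0.61110) = 0.90650
Series (power distribution unit, [0.97746], and [0.90650]): 0.89137 × 0.97746 × 0.90650 = 0.790

0.790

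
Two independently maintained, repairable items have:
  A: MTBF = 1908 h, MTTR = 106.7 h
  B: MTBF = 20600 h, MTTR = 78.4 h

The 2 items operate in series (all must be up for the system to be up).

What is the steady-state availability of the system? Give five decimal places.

0.94345

A(A) = MTBF/(MTBF+MTTR) = 1908/(1908+106.7) = 0.947039
A(B) = MTBF/(MTBF+MTTR) = 20600/(20600+78.4) = 0.996209
Series availability: 0.947039 × 0.996209 = 0.94345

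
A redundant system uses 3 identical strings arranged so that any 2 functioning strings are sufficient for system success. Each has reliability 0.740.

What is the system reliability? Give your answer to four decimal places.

R = Σ_{i=2}^{3} C(3,i) p^i (1−p)^{3−i} with p = 0.740
C(3,2)·0.740^2·0.260^1 = 0.427128
C(3,3)·0.740^3·0.260^0 = 0.405224
Sum = 0.8324

0.8324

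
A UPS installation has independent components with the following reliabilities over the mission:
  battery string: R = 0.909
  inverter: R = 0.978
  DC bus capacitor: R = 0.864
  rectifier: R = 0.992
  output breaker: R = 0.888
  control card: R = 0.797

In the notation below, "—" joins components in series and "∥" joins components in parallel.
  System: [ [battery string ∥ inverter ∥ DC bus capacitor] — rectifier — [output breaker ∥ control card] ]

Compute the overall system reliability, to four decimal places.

Parallel (battery string, inverter, and DC bus capacitor): 1 − (1 − 0.909000)(1 − 0.978000)(1 − 0.864000) = 0.999728
Parallel (output breaker and control card): 1 − (1 − 0.888000)(1 − 0.797000) = 0.977264
Series ([0.999728], rectifier, and [0.977264]): 0.999728 × 0.992000 × 0.977264 = 0.9692

0.9692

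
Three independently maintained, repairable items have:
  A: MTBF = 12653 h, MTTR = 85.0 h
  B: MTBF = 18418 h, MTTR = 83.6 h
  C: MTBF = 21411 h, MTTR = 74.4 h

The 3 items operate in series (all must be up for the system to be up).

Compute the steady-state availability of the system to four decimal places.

0.9854

A(A) = MTBF/(MTBF+MTTR) = 12653/(12653+85.0) = 0.993327
A(B) = MTBF/(MTBF+MTTR) = 18418/(18418+83.6) = 0.995481
A(C) = MTBF/(MTBF+MTTR) = 21411/(21411+74.4) = 0.996537
Series availability: 0.993327 × 0.995481 × 0.996537 = 0.9854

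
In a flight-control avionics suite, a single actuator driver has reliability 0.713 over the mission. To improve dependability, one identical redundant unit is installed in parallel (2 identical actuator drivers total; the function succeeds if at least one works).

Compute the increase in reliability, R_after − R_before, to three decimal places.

R_before = 0.713
R_after = 1 − (1 − 0.713)^2 = 0.918
ΔR = 0.918 − 0.713 = 0.205

0.205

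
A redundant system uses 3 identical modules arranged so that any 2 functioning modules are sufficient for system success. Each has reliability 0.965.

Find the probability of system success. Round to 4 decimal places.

0.9964

R = Σ_{i=2}^{3} C(3,i) p^i (1−p)^{3−i} with p = 0.965
C(3,2)·0.965^2·0.035^1 = 0.097779
C(3,3)·0.965^3·0.035^0 = 0.898632
Sum = 0.9964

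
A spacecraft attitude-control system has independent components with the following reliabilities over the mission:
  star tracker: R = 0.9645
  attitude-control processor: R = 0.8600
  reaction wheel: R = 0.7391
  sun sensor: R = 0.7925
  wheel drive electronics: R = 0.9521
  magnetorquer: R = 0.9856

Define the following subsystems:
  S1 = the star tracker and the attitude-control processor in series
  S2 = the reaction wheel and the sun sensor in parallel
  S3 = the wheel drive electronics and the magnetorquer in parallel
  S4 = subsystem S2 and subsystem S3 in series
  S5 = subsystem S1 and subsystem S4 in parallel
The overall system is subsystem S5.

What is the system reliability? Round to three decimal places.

0.991

Series (star tracker and attitude-control processor): 0.96450 × 0.86000 = 0.82947
Parallel (reaction wheel and sun sensor): 1 − (1 − 0.73910)(1 − 0.79250) = 0.94586
Parallel (wheel drive electronics and magnetorquer): 1 − (1 − 0.95210)(1 − 0.98560) = 0.99931
Series ([0.94586] and [0.99931]): 0.94586 × 0.99931 = 0.94521
Parallel ([0.82947] and [0.94521]): 1 − (1 − 0.82947)(1 − 0.94521) = 0.991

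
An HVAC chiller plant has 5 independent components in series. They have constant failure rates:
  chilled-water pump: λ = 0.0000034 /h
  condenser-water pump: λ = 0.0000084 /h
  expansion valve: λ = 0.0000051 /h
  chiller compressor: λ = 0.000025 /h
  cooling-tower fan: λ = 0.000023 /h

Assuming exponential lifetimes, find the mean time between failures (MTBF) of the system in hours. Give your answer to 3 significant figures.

Series of exponential components: λ_sys = Σ λ_i
λ_sys = 0.0000034 + 0.0000084 + 0.0000051 + 0.000025 + 0.000023 = 6.4900e-05 /h
MTBF = 1 / λ_sys = 15400 h

15400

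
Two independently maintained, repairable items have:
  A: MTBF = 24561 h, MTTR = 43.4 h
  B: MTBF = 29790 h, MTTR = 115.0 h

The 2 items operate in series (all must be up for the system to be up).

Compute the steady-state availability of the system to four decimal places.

0.9944

A(A) = MTBF/(MTBF+MTTR) = 24561/(24561+43.4) = 0.998236
A(B) = MTBF/(MTBF+MTTR) = 29790/(29790+115.0) = 0.996154
Series availability: 0.998236 × 0.996154 = 0.9944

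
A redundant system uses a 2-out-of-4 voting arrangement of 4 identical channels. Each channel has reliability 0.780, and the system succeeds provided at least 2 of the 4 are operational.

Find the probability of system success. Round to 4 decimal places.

R = Σ_{i=2}^{4} C(4,i) p^i (1−p)^{4−i} with p = 0.780
C(4,2)·0.780^2·0.220^2 = 0.176679
C(4,3)·0.780^3·0.220^1 = 0.417606
C(4,4)·0.780^4·0.220^0 = 0.370151
Sum = 0.9644

0.9644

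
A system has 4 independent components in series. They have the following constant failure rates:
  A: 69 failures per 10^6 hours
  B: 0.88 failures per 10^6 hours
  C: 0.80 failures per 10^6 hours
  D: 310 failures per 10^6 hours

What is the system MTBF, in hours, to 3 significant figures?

Series of exponential components: λ_sys = Σ λ_i
λ_sys = 0.000069 + 0.00000088 + 0.00000080 + 0.00031 = 3.8068e-04 /h
MTBF = 1 / λ_sys = 2630 h

2630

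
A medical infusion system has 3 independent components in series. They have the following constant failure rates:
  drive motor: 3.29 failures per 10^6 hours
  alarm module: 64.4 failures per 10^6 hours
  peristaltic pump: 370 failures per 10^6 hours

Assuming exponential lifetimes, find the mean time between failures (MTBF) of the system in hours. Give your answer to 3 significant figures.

Series of exponential components: λ_sys = Σ λ_i
λ_sys = 0.00000329 + 0.0000644 + 0.000370 = 4.3769e-04 /h
MTBF = 1 / λ_sys = 2280 h

2280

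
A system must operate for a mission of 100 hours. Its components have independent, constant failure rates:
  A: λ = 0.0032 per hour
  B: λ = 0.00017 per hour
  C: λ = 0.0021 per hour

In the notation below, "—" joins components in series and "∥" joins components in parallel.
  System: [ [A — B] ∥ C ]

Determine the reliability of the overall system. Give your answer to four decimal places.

0.9458

R(A) = exp(−0.0032 × 100) = 0.726149
R(B) = exp(−0.00017 × 100) = 0.983144
R(C) = exp(−0.0021 × 100) = 0.810584
Series (A and B): 0.726149 × 0.983144 = 0.713909
Parallel ([0.713909] and C): 1 − (1 − 0.713909)(1 − 0.810584) = 0.9458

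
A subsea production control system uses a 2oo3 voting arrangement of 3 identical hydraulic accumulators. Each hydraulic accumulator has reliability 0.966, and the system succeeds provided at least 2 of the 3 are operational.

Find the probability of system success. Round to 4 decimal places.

R = Σ_{i=2}^{3} C(3,i) p^i (1−p)^{3−i} with p = 0.966
C(3,2)·0.966^2·0.034^1 = 0.095182
C(3,3)·0.966^3·0.034^0 = 0.901429
Sum = 0.9966

0.9966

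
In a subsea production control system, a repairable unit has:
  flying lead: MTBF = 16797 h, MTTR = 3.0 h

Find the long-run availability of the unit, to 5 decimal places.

A(flying lead) = MTBF/(MTBF+MTTR) = 16797/(16797+3.0) = 0.99982

0.99982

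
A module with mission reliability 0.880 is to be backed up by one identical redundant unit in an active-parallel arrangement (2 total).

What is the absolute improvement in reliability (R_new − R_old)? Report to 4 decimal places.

0.1056

R_before = 0.880
R_after = 1 − (1 − 0.880)^2 = 0.9856
ΔR = 0.9856 − 0.880 = 0.1056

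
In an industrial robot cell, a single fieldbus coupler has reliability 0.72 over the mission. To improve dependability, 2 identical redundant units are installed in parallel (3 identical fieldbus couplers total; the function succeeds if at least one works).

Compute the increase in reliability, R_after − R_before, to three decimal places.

R_before = 0.72
R_after = 1 − (1 − 0.72)^3 = 0.978
ΔR = 0.978 − 0.72 = 0.258

0.258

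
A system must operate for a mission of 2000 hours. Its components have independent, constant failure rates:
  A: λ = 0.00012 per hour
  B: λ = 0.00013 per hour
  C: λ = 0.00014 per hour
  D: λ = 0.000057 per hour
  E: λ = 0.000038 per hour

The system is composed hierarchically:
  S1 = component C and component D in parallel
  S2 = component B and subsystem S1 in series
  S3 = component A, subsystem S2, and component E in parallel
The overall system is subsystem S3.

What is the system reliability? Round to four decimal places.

0.9961

R(A) = exp(−0.00012 × 2000) = 0.786628
R(B) = exp(−0.00013 × 2000) = 0.771052
R(C) = exp(−0.00014 × 2000) = 0.755784
R(D) = exp(−0.000057 × 2000) = 0.892258
R(E) = exp(−0.000038 × 2000) = 0.926816
Parallel (C and D): 1 − (1 − 0.755784)(1 − 0.892258) = 0.973688
Series (B and [0.973688]): 0.771052 × 0.973688 = 0.750764
Parallel (A, [0.750764], and E): 1 − (1 − 0.786628)(1 − 0.750764)(1 − 0.926816) = 0.9961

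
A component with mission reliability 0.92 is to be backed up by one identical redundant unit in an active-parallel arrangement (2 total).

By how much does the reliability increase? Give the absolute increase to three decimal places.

0.074

R_before = 0.92
R_after = 1 − (1 − 0.92)^2 = 0.994
ΔR = 0.994 − 0.92 = 0.074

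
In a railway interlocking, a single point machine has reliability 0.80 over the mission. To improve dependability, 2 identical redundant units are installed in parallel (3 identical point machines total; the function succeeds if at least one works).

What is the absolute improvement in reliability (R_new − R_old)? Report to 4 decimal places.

R_before = 0.80
R_after = 1 − (1 − 0.80)^3 = 0.9920
ΔR = 0.9920 − 0.80 = 0.1920

0.1920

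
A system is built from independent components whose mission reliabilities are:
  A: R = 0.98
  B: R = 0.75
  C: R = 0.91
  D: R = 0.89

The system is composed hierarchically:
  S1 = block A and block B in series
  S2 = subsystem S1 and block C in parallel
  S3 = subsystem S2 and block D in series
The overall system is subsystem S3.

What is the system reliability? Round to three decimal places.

Series (A and B): 0.98000 × 0.75000 = 0.73500
Parallel ([0.73500] and C): 1 − (1 − 0.73500)(1 − 0.91000) = 0.97615
Series ([0.97615] and D): 0.97615 × 0.89000 = 0.869

0.869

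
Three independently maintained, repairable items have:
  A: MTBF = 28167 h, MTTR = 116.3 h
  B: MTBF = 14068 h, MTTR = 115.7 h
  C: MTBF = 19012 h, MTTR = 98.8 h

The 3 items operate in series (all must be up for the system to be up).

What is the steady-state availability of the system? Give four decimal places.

A(A) = MTBF/(MTBF+MTTR) = 28167/(28167+116.3) = 0.995888
A(B) = MTBF/(MTBF+MTTR) = 14068/(14068+115.7) = 0.991843
A(C) = MTBF/(MTBF+MTTR) = 19012/(19012+98.8) = 0.994830
Series availability: 0.995888 × 0.991843 × 0.994830 = 0.9827

0.9827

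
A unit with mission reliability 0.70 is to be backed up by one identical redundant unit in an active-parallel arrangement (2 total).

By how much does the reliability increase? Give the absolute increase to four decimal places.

0.2100

R_before = 0.70
R_after = 1 − (1 − 0.70)^2 = 0.9100
ΔR = 0.9100 − 0.70 = 0.2100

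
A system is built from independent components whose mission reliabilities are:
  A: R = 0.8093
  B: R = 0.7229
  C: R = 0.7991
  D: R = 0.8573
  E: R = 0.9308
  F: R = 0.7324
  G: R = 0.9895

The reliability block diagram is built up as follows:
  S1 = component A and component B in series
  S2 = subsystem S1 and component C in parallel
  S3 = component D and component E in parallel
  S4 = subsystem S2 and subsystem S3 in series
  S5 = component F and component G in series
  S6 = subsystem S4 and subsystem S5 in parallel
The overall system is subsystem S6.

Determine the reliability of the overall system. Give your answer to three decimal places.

0.975

Series (A and B): 0.80930 × 0.72290 = 0.58504
Parallel ([0.58504] and C): 1 − (1 − 0.58504)(1 − 0.79910) = 0.91663
Parallel (D and E): 1 − (1 − 0.85730)(1 − 0.93080) = 0.99013
Series ([0.91663] and [0.99013]): 0.91663 × 0.99013 = 0.90758
Series (F and G): 0.73240 × 0.98950 = 0.72471
Parallel ([0.90758] and [0.72471]): 1 − (1 − 0.90758)(1 − 0.72471) = 0.975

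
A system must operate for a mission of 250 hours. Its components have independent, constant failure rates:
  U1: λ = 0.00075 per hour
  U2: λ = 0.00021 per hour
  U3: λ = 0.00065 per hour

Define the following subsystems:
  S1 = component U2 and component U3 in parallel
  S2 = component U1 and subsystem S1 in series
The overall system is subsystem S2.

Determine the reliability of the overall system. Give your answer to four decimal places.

0.8227

R(U1) = exp(−0.00075 × 250) = 0.829029
R(U2) = exp(−0.00021 × 250) = 0.948854
R(U3) = exp(−0.00065 × 250) = 0.850016
Parallel (U2 and U3): 1 − (1 − 0.948854)(1 − 0.850016) = 0.992329
Series (U1 and [0.992329]): 0.829029 × 0.992329 = 0.8227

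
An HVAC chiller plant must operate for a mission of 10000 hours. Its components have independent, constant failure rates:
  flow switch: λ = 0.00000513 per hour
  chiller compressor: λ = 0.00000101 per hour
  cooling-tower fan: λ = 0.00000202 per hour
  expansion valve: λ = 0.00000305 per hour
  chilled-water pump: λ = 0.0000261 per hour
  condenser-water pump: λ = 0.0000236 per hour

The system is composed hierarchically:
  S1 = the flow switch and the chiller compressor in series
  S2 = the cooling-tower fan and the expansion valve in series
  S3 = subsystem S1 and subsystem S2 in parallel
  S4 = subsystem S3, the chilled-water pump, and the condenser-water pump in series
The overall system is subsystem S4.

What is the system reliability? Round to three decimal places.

R(flow switch) = exp(−0.00000513 × 10000) = 0.94999
R(chiller compressor) = exp(−0.00000101 × 10000) = 0.98995
R(cooling-tower fan) = exp(−0.00000202 × 10000) = 0.98000
R(expansion valve) = exp(−0.00000305 × 10000) = 0.96996
R(chilled-water pump) = exp(−0.0000261 × 10000) = 0.77028
R(condenser-water pump) = exp(−0.0000236 × 10000) = 0.78978
Series (flow switch and chiller compressor): 0.94999 × 0.98995 = 0.94044
Series (cooling-tower fan and expansion valve): 0.98000 × 0.96996 = 0.95056
Parallel ([0.94044] and [0.95056]): 1 − (1 − 0.94044)(1 − 0.95056) = 0.99706
Series ([0.99706], chilled-water pump, and condenser-water pump): 0.99706 × 0.77028 × 0.78978 = 0.607

0.607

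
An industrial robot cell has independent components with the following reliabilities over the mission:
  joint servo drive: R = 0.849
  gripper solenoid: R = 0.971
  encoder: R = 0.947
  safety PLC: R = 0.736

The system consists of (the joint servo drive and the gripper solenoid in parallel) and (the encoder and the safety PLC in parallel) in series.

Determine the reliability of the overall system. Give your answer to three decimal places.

0.982

Parallel (joint servo drive and gripper solenoid): 1 − (1 − 0.84900)(1 − 0.97100) = 0.99562
Parallel (encoder and safety PLC): 1 − (1 − 0.94700)(1 − 0.73600) = 0.98601
Series ([0.99562] and [0.98601]): 0.99562 × 0.98601 = 0.982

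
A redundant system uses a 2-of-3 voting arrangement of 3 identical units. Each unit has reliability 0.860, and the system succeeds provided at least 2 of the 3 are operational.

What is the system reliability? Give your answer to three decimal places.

R = Σ_{i=2}^{3} C(3,i) p^i (1−p)^{3−i} with p = 0.860
C(3,2)·0.860^2·0.140^1 = 0.31063
C(3,3)·0.860^3·0.140^0 = 0.63606
Sum = 0.947

0.947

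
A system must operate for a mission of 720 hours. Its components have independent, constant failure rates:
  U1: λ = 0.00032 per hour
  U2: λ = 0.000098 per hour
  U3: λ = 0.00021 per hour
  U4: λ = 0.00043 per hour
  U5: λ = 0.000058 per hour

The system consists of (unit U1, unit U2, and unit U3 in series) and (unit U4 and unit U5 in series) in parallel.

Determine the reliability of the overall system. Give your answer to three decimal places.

0.892

R(U1) = exp(−0.00032 × 720) = 0.79422
R(U2) = exp(−0.000098 × 720) = 0.93187
R(U3) = exp(−0.00021 × 720) = 0.85968
R(U4) = exp(−0.00043 × 720) = 0.73374
R(U5) = exp(−0.000058 × 720) = 0.95910
Series (U1, U2, and U3): 0.79422 × 0.93187 × 0.85968 = 0.63626
Series (U4 and U5): 0.73374 × 0.95910 = 0.70373
Parallel ([0.63626] and [0.70373]): 1 − (1 − 0.63626)(1 − 0.70373) = 0.892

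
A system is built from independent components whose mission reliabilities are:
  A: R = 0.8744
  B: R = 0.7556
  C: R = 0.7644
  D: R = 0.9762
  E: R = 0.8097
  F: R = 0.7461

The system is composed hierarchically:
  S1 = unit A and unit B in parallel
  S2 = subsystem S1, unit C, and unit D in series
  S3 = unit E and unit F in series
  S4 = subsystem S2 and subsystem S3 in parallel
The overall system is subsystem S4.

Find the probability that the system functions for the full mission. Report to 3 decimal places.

0.890

Parallel (A and B): 1 − (1 − 0.87440)(1 − 0.75560) = 0.96930
Series ([0.96930], C, and D): 0.96930 × 0.76440 × 0.97620 = 0.72330
Series (E and F): 0.80970 × 0.74610 = 0.60412
Parallel ([0.72330] and [0.60412]): 1 − (1 − 0.72330)(1 − 0.60412) = 0.890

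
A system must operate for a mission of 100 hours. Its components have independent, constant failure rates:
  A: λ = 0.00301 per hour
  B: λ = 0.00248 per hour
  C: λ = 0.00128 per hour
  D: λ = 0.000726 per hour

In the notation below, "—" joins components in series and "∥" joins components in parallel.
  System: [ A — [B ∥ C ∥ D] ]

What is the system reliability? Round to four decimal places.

0.7387

R(A) = exp(−0.00301 × 100) = 0.740078
R(B) = exp(−0.00248 × 100) = 0.780360
R(C) = exp(−0.00128 × 100) = 0.879853
R(D) = exp(−0.000726 × 100) = 0.929973
Parallel (B, C, and D): 1 − (1 − 0.780360)(1 − 0.879853)(1 − 0.929973) = 0.998152
Series (A and [0.998152]): 0.740078 × 0.998152 = 0.7387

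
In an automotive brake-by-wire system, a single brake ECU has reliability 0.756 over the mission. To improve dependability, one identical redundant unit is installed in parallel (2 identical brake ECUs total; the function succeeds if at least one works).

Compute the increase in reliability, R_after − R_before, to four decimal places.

R_before = 0.756
R_after = 1 − (1 − 0.756)^2 = 0.9405
ΔR = 0.9405 − 0.756 = 0.1845

0.1845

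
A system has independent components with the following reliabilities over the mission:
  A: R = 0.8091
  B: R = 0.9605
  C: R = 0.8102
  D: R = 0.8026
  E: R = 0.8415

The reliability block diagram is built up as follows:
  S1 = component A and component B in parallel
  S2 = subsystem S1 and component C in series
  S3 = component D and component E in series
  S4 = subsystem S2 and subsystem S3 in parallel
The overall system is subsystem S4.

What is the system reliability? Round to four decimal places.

Parallel (A and B): 1 − (1 − 0.809100)(1 − 0.960500) = 0.992459
Series ([0.992459] and C): 0.992459 × 0.810200 = 0.804090
Series (D and E): 0.802600 × 0.841500 = 0.675388
Parallel ([0.804090] and [0.675388]): 1 − (1 − 0.804090)(1 − 0.675388) = 0.9364

0.9364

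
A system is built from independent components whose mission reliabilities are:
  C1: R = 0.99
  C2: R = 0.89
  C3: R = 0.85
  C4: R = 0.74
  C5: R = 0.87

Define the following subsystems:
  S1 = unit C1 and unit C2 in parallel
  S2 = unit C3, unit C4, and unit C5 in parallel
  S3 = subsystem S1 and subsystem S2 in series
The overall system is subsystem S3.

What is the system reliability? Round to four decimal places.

Parallel (C1 and C2): 1 − (1 − 0.990000)(1 − 0.890000) = 0.998900
Parallel (C3, C4, and C5): 1 − (1 − 0.850000)(1 − 0.740000)(1 − 0.870000) = 0.994930
Series ([0.998900] and [0.994930]): 0.998900 × 0.994930 = 0.9938

0.9938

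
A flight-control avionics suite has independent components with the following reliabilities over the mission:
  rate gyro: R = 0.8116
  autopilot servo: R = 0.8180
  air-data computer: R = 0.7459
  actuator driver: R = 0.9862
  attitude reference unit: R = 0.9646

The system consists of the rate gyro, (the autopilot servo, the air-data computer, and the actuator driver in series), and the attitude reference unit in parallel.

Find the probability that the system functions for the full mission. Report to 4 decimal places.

Series (autopilot servo, air-data computer, and actuator driver): 0.818000 × 0.745900 × 0.986200 = 0.601726
Parallel (rate gyro, [0.601726], and attitude reference unit): 1 − (1 − 0.811600)(1 − 0.601726)(1 − 0.964600) = 0.9973

0.9973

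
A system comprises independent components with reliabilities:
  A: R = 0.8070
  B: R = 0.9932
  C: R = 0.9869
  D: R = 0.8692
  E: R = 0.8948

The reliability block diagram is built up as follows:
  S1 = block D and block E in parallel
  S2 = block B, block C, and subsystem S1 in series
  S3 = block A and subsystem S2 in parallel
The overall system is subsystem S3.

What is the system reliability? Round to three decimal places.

Parallel (D and E): 1 − (1 − 0.86920)(1 − 0.89480) = 0.98624
Series (B, C, and [0.98624]): 0.99320 × 0.98690 × 0.98624 = 0.96670
Parallel (A and [0.96670]): 1 − (1 − 0.80700)(1 − 0.96670) = 0.994

0.994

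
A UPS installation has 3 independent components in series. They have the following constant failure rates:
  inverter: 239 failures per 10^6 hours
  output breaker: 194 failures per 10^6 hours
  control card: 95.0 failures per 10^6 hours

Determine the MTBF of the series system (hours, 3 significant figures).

Series of exponential components: λ_sys = Σ λ_i
λ_sys = 0.000239 + 0.000194 + 0.0000950 = 5.2800e-04 /h
MTBF = 1 / λ_sys = 1890 h

1890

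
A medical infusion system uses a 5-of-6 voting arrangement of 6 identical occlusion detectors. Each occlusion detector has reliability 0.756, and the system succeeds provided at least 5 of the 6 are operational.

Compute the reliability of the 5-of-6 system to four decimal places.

R = Σ_{i=5}^{6} C(6,i) p^i (1−p)^{6−i} with p = 0.756
C(6,5)·0.756^5·0.244^1 = 0.361535
C(6,6)·0.756^6·0.244^0 = 0.186694
Sum = 0.5482

0.5482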